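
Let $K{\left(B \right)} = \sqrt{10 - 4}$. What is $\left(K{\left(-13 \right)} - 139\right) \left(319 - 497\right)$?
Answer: $24742 - 178 \sqrt{6} \approx 24306.0$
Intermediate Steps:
$K{\left(B \right)} = \sqrt{6}$
$\left(K{\left(-13 \right)} - 139\right) \left(319 - 497\right) = \left(\sqrt{6} - 139\right) \left(319 - 497\right) = \left(-139 + \sqrt{6}\right) \left(-178\right) = 24742 - 178 \sqrt{6}$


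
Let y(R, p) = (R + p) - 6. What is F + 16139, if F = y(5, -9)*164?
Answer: 14499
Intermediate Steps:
y(R, p) = -6 + R + p
F = -1640 (F = (-6 + 5 - 9)*164 = -10*164 = -1640)
F + 16139 = -1640 + 16139 = 14499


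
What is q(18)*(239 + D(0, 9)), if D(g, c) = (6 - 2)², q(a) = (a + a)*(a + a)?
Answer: 330480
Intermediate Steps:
q(a) = 4*a² (q(a) = (2*a)*(2*a) = 4*a²)
D(g, c) = 16 (D(g, c) = 4² = 16)
q(18)*(239 + D(0, 9)) = (4*18²)*(239 + 16) = (4*324)*255 = 1296*255 = 330480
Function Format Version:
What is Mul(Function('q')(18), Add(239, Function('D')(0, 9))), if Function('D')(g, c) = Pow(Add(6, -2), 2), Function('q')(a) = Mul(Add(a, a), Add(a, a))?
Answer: 330480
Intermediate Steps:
Function('q')(a) = Mul(4, Pow(a, 2)) (Function('q')(a) = Mul(Mul(2, a), Mul(2, a)) = Mul(4, Pow(a, 2)))
Function('D')(g, c) = 16 (Function('D')(g, c) = Pow(4, 2) = 16)
Mul(Function('q')(18), Add(239, Function('D')(0, 9))) = Mul(Mul(4, Pow(18, 2)), Add(239, 16)) = Mul(Mul(4, 324), 255) = Mul(1296, 255) = 330480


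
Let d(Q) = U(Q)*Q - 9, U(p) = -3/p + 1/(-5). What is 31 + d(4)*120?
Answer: -1505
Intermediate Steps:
U(p) = -1/5 - 3/p (U(p) = -3/p + 1*(-1/5) = -3/p - 1/5 = -1/5 - 3/p)
d(Q) = -12 - Q/5 (d(Q) = ((-15 - Q)/(5*Q))*Q - 9 = (-3 - Q/5) - 9 = -12 - Q/5)
31 + d(4)*120 = 31 + (-12 - 1/5*4)*120 = 31 + (-12 - 4/5)*120 = 31 - 64/5*120 = 31 - 1536 = -1505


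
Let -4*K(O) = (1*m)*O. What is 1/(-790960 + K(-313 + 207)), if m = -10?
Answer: -1/791225 ≈ -1.2639e-6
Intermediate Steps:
K(O) = 5*O/2 (K(O) = -1*(-10)*O/4 = -(-5)*O/2 = 5*O/2)
1/(-790960 + K(-313 + 207)) = 1/(-790960 + 5*(-313 + 207)/2) = 1/(-790960 + (5/2)*(-106)) = 1/(-790960 - 265) = 1/(-791225) = -1/791225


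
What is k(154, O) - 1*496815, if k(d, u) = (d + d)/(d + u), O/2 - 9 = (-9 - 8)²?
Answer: -186305471/375 ≈ -4.9681e+5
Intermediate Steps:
O = 596 (O = 18 + 2*(-9 - 8)² = 18 + 2*(-17)² = 18 + 2*289 = 18 + 578 = 596)
k(d, u) = 2*d/(d + u) (k(d, u) = (2*d)/(d + u) = 2*d/(d + u))
k(154, O) - 1*496815 = 2*154/(154 + 596) - 1*496815 = 2*154/750 - 496815 = 2*154*(1/750) - 496815 = 154/375 - 496815 = -186305471/375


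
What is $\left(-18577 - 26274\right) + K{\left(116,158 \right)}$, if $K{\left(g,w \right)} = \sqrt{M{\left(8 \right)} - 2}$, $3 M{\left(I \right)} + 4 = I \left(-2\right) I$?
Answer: $-44851 + i \sqrt{46} \approx -44851.0 + 6.7823 i$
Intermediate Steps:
$M{\left(I \right)} = - \frac{4}{3} - \frac{2 I^{2}}{3}$ ($M{\left(I \right)} = - \frac{4}{3} + \frac{I \left(-2\right) I}{3} = - \frac{4}{3} + \frac{- 2 I I}{3} = - \frac{4}{3} + \frac{\left(-2\right) I^{2}}{3} = - \frac{4}{3} - \frac{2 I^{2}}{3}$)
$K{\left(g,w \right)} = i \sqrt{46}$ ($K{\left(g,w \right)} = \sqrt{\left(- \frac{4}{3} - \frac{2 \cdot 8^{2}}{3}\right) - 2} = \sqrt{\left(- \frac{4}{3} - \frac{128}{3}\right) - 2} = \sqrt{-44 - 2} = \sqrt{-46} = i \sqrt{46}$)
$\left(-18577 - 26274\right) + K{\left(116,158 \right)} = \left(-18577 - 26274\right) + i \sqrt{46} = -44851 + i \sqrt{46}$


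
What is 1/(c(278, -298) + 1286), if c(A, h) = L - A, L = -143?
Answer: 1/865 ≈ 0.0011561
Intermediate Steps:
c(A, h) = -143 - A
1/(c(278, -298) + 1286) = 1/((-143 - 1*278) + 1286) = 1/((-143 - 278) + 1286) = 1/(-421 + 1286) = 1/865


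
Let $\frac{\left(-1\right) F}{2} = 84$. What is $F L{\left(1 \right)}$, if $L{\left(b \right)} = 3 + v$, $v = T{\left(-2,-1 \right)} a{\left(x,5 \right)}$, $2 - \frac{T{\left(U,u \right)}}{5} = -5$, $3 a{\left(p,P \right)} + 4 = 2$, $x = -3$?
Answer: $3416$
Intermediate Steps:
$F = -168$ ($F = \left(-2\right) 84 = -168$)
$a{\left(p,P \right)} = - \frac{2}{3}$ ($a{\left(p,P \right)} = - \frac{4}{3} + \frac{1}{3} \cdot 2 = - \frac{4}{3} + \frac{2}{3} = - \frac{2}{3}$)
$T{\left(U,u \right)} = 35$ ($T{\left(U,u \right)} = 10 - -25 = 10 + 25 = 35$)
$v = - \frac{70}{3}$ ($v = 35 \left(- \frac{2}{3}\right) = - \frac{70}{3} \approx -23.333$)
$L{\left(b \right)} = - \frac{61}{3}$ ($L{\left(b \right)} = 3 - \frac{70}{3} = - \frac{61}{3}$)
$F L{\left(1 \right)} = \left(-168\right) \left(- \frac{61}{3}\right) = 3416$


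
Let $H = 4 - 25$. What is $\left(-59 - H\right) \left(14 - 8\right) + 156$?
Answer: $-72$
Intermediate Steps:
$H = -21$
$\left(-59 - H\right) \left(14 - 8\right) + 156 = \left(-59 - -21\right) \left(14 - 8\right) + 156 = \left(-59 + 21\right) \left(14 - 8\right) + 156 = \left(-38\right) 6 + 156 = -228 + 156 = -72$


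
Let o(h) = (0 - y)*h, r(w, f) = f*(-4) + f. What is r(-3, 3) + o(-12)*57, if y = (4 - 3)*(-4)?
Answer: -2745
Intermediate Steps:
y = -4 (y = 1*(-4) = -4)
r(w, f) = -3*f (r(w, f) = -4*f + f = -3*f)
o(h) = 4*h (o(h) = (0 - 1*(-4))*h = (0 + 4)*h = 4*h)
r(-3, 3) + o(-12)*57 = -3*3 + (4*(-12))*57 = -9 - 48*57 = -9 - 2736 = -2745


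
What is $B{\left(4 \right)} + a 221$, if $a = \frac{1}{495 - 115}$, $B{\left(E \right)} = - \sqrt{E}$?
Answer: $- \frac{539}{380} \approx -1.4184$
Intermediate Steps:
$a = \frac{1}{380} \approx 0.0026316$
$B{\left(4 \right)} + a 221 = - \sqrt{4} + \frac{1}{380} \cdot 221 = \left(-1\right) 2 + \frac{221}{380} = -2 + \frac{221}{380} = - \frac{539}{380}$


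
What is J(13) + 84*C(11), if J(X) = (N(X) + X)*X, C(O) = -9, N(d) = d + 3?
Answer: -379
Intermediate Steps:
N(d) = 3 + d
J(X) = X*(3 + 2*X) (J(X) = ((3 + X) + X)*X = (3 + 2*X)*X = X*(3 + 2*X))
J(13) + 84*C(11) = 13*(3 + 2*13) + 84*(-9) = 13*(3 + 26) - 756 = 13*29 - 756 = 377 - 756 = -379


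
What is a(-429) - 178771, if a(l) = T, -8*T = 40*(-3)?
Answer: -178756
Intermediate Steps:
T = 15 (T = -5*(-3) = -⅛*(-120) = 15)
a(l) = 15
a(-429) - 178771 = 15 - 178771 = -178756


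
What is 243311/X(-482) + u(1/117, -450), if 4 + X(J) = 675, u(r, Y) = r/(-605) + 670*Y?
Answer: -1300276621276/4317885 ≈ -3.0114e+5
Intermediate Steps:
u(r, Y) = 670*Y - r/605 (u(r, Y) = -r/605 + 670*Y = 670*Y - r/605)
X(J) = 671 (X(J) = -4 + 675 = 671)
243311/X(-482) + u(1/117, -450) = 243311/671 + (670*(-450) - 1/605/117) = 243311*(1/671) + (-301500 - 1/605*1/117) = 243311/671 + (-301500 - 1/70785) = 243311/671 - 21341677501/70785 = -1300276621276/4317885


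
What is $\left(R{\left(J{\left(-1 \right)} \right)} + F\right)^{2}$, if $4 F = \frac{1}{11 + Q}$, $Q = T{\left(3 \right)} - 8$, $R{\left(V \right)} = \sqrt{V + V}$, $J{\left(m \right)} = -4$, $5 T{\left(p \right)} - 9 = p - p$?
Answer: $- \frac{73703}{9216} + \frac{5 i \sqrt{2}}{24} \approx -7.9973 + 0.29463 i$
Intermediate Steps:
$T{\left(p \right)} = \frac{9}{5}$ ($T{\left(p \right)} = \frac{9}{5} + \frac{p - p}{5} = \frac{9}{5} + \frac{1}{5} \cdot 0 = \frac{9}{5} + 0 = \frac{9}{5}$)
$R{\left(V \right)} = \sqrt{2} \sqrt{V}$ ($R{\left(V \right)} = \sqrt{2 V} = \sqrt{2} \sqrt{V}$)
$Q = - \frac{31}{5}$ ($Q = \frac{9}{5} - 8 = - \frac{31}{5} \approx -6.2$)
$F = \frac{5}{96}$ ($F = \frac{1}{4 \left(11 - \frac{31}{5}\right)} = \frac{1}{4 \cdot \frac{24}{5}} = \frac{1}{4} \cdot \frac{5}{24} = \frac{5}{96} \approx 0.052083$)
$\left(R{\left(J{\left(-1 \right)} \right)} + F\right)^{2} = \left(\sqrt{2} \sqrt{-4} + \frac{5}{96}\right)^{2} = \left(\sqrt{2} \cdot 2 i + \frac{5}{96}\right)^{2} = \left(2 i \sqrt{2} + \frac{5}{96}\right)^{2} = \left(\frac{5}{96} + 2 i \sqrt{2}\right)^{2}$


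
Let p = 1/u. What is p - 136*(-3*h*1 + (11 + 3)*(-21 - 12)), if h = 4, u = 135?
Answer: 8702641/135 ≈ 64464.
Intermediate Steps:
p = 1/135 ≈ 0.0074074
p - 136*(-3*h*1 + (11 + 3)*(-21 - 12)) = 1/135 - 136*(-3*4*1 + (11 + 3)*(-21 - 12)) = 1/135 - 136*(-12*1 + 14*(-33)) = 1/135 - 136*(-12 - 462) = 1/135 - 136*(-474) = 1/135 + 64464 = 8702641/135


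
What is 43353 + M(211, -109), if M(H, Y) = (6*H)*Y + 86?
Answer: -94555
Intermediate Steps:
M(H, Y) = 86 + 6*H*Y (M(H, Y) = 6*H*Y + 86 = 86 + 6*H*Y)
43353 + M(211, -109) = 43353 + (86 + 6*211*(-109)) = 43353 + (86 - 137994) = 43353 - 137908 = -94555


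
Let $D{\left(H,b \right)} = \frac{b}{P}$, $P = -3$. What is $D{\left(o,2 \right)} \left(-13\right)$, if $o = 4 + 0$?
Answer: $\frac{26}{3} \approx 8.6667$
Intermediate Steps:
$o = 4$
$D{\left(H,b \right)} = - \frac{b}{3}$ ($D{\left(H,b \right)} = \frac{b}{-3} = b \left(- \frac{1}{3}\right) = - \frac{b}{3}$)
$D{\left(o,2 \right)} \left(-13\right) = \left(- \frac{1}{3}\right) 2 \left(-13\right) = \left(- \frac{2}{3}\right) \left(-13\right) = \frac{26}{3}$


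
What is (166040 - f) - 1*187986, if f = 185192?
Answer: -207138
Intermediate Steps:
(166040 - f) - 1*187986 = (166040 - 1*185192) - 1*187986 = (166040 - 185192) - 187986 = -19152 - 187986 = -207138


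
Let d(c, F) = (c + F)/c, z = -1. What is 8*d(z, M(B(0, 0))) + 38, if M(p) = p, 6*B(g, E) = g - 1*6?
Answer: 54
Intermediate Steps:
B(g, E) = -1 + g/6 (B(g, E) = (g - 1*6)/6 = (g - 6)/6 = (-6 + g)/6 = -1 + g/6)
d(c, F) = (F + c)/c
8*d(z, M(B(0, 0))) + 38 = 8*(((-1 + (⅙)*0) - 1)/(-1)) + 38 = 8*(-((-1 + 0) - 1)) + 38 = 8*(-(-1 - 1)) + 38 = 8*(-1*(-2)) + 38 = 8*2 + 38 = 16 + 38 = 54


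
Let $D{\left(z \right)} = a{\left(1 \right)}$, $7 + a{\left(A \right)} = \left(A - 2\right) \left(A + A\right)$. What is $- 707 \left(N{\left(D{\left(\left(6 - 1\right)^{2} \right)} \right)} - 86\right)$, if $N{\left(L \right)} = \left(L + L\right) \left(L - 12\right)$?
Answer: $-206444$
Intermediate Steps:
$a{\left(A \right)} = -7 + 2 A \left(-2 + A\right)$ ($a{\left(A \right)} = -7 + \left(A - 2\right) \left(A + A\right) = -7 + \left(-2 + A\right) 2 A = -7 + 2 A \left(-2 + A\right)$)
$D{\left(z \right)} = -9$ ($D{\left(z \right)} = -7 - 4 + 2 \cdot 1^{2} = -7 - 4 + 2 \cdot 1 = -7 - 4 + 2 = -9$)
$N{\left(L \right)} = 2 L \left(-12 + L\right)$
$- 707 \left(N{\left(D{\left(\left(6 - 1\right)^{2} \right)} \right)} - 86\right) = - 707 \left(2 \left(-9\right) \left(-12 - 9\right) - 86\right) = - 707 \left(2 \left(-9\right) \left(-21\right) - 86\right) = - 707 \left(378 - 86\right) = \left(-707\right) 292 = -206444$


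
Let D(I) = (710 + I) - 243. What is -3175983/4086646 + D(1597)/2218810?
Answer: -3519234001443/4533745505630 ≈ -0.77623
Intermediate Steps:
D(I) = 467 + I
-3175983/4086646 + D(1597)/2218810 = -3175983/4086646 + (467 + 1597)/2218810 = -3175983*1/4086646 + 2064*(1/2218810) = -3175983/4086646 + 1032/1109405 = -3519234001443/4533745505630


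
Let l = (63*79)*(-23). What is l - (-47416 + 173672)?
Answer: -240727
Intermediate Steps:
l = -114471 (l = 4977*(-23) = -114471)
l - (-47416 + 173672) = -114471 - (-47416 + 173672) = -114471 - 1*126256 = -114471 - 126256 = -240727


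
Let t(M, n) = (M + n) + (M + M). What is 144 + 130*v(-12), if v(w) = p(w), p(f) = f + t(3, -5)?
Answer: -896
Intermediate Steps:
t(M, n) = n + 3*M (t(M, n) = (M + n) + 2*M = n + 3*M)
p(f) = 4 + f (p(f) = f + (-5 + 3*3) = f + (-5 + 9) = f + 4 = 4 + f)
v(w) = 4 + w
144 + 130*v(-12) = 144 + 130*(4 - 12) = 144 + 130*(-8) = 144 - 1040 = -896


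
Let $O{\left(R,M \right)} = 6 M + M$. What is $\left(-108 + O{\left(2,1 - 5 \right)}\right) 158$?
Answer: $-21488$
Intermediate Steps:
$O{\left(R,M \right)} = 7 M$
$\left(-108 + O{\left(2,1 - 5 \right)}\right) 158 = \left(-108 + 7 \left(1 - 5\right)\right) 158 = \left(-108 + 7 \left(-4\right)\right) 158 = \left(-108 - 28\right) 158 = \left(-136\right) 158 = -21488$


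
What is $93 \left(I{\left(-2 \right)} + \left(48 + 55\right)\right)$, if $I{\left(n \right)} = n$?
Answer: $9393$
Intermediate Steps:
$93 \left(I{\left(-2 \right)} + \left(48 + 55\right)\right) = 93 \left(-2 + \left(48 + 55\right)\right) = 93 \left(-2 + 103\right) = 93 \cdot 101 = 9393$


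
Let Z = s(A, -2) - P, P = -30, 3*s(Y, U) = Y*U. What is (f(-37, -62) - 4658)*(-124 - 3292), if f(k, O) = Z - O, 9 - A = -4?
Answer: 46881184/3 ≈ 1.5627e+7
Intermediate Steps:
A = 13 (A = 9 - 1*(-4) = 9 + 4 = 13)
s(Y, U) = U*Y/3 (s(Y, U) = (Y*U)/3 = (U*Y)/3 = U*Y/3)
Z = 64/3 (Z = (1/3)*(-2)*13 - 1*(-30) = -26/3 + 30 = 64/3 ≈ 21.333)
f(k, O) = 64/3 - O
(f(-37, -62) - 4658)*(-124 - 3292) = ((64/3 - 1*(-62)) - 4658)*(-124 - 3292) = ((64/3 + 62) - 4658)*(-3416) = (250/3 - 4658)*(-3416) = -13724/3*(-3416) = 46881184/3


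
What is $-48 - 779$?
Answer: $-827$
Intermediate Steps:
$-48 - 779 = -827$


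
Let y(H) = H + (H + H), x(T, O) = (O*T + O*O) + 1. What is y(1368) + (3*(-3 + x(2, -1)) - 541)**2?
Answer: 306604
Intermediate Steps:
x(T, O) = 1 + O**2 + O*T (x(T, O) = (O*T + O**2) + 1 = (O**2 + O*T) + 1 = 1 + O**2 + O*T)
y(H) = 3*H (y(H) = H + 2*H = 3*H)
y(1368) + (3*(-3 + x(2, -1)) - 541)**2 = 3*1368 + (3*(-3 + (1 + (-1)**2 - 1*2)) - 541)**2 = 4104 + (3*(-3 + (1 + 1 - 2)) - 541)**2 = 4104 + (3*(-3 + 0) - 541)**2 = 4104 + (3*(-3) - 541)**2 = 4104 + (-9 - 541)**2 = 4104 + (-550)**2 = 4104 + 302500 = 306604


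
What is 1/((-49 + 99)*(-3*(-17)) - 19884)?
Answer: -1/17334 ≈ -5.7690e-5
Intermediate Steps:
1/((-49 + 99)*(-3*(-17)) - 19884) = 1/(50*51 - 19884) = 1/(2550 - 19884) = 1/(-17334) = -1/17334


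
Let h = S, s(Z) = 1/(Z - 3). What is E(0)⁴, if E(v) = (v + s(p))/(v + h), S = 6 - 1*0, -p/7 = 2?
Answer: 1/108243216 ≈ 9.2384e-9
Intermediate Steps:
p = -14 (p = -7*2 = -14)
s(Z) = 1/(-3 + Z)
S = 6 (S = 6 + 0 = 6)
h = 6
E(v) = (-1/17 + v)/(6 + v) (E(v) = (v + 1/(-3 - 14))/(v + 6) = (v + 1/(-17))/(6 + v) = (v - 1/17)/(6 + v) = (-1/17 + v)/(6 + v))
E(0)⁴ = ((-1/17 + 0)/(6 + 0))⁴ = (-1/17/6)⁴ = ((⅙)*(-1/17))⁴ = (-1/102)⁴ = 1/108243216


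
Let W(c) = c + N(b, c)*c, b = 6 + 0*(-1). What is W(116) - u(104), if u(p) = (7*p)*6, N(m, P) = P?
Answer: 9204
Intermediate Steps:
b = 6 (b = 6 + 0 = 6)
u(p) = 42*p
W(c) = c + c² (W(c) = c + c*c = c + c²)
W(116) - u(104) = 116*(1 + 116) - 42*104 = 116*117 - 1*4368 = 13572 - 4368 = 9204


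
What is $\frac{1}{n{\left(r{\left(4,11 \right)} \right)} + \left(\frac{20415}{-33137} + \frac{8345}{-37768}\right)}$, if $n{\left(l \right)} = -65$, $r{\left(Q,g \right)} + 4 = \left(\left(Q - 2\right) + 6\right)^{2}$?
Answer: $- \frac{1251518216}{82396246025} \approx -0.015189$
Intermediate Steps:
$r{\left(Q,g \right)} = -4 + \left(4 + Q\right)^{2}$ ($r{\left(Q,g \right)} = -4 + \left(\left(Q - 2\right) + 6\right)^{2} = -4 + \left(\left(-2 + Q\right) + 6\right)^{2} = -4 + \left(4 + Q\right)^{2}$)
$\frac{1}{n{\left(r{\left(4,11 \right)} \right)} + \left(\frac{20415}{-33137} + \frac{8345}{-37768}\right)} = \frac{1}{-65 + \left(\frac{20415}{-33137} + \frac{8345}{-37768}\right)} = \frac{1}{-65 + \left(20415 \left(- \frac{1}{33137}\right) + 8345 \left(- \frac{1}{37768}\right)\right)} = \frac{1}{-65 - \frac{1047561985}{1251518216}} = \frac{1}{- \frac{82396246025}{1251518216}} = - \frac{1251518216}{82396246025}$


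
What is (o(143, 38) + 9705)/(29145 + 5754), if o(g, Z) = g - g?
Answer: 3235/11633 ≈ 0.27809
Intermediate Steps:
o(g, Z) = 0
(o(143, 38) + 9705)/(29145 + 5754) = (0 + 9705)/(29145 + 5754) = 9705/34899 = 9705*(1/34899) = 3235/11633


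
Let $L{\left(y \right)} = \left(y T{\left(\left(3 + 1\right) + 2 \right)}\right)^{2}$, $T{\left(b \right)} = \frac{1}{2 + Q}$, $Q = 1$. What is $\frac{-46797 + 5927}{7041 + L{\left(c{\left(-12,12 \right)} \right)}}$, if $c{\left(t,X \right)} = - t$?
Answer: $- \frac{40870}{7057} \approx -5.7914$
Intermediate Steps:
$T{\left(b \right)} = \frac{1}{3}$ ($T{\left(b \right)} = \frac{1}{2 + 1} = \frac{1}{3}$)
$L{\left(y \right)} = \frac{y^{2}}{9}$ ($L{\left(y \right)} = \left(y \frac{1}{3}\right)^{2} = \left(\frac{y}{3}\right)^{2} = \frac{y^{2}}{9}$)
$\frac{-46797 + 5927}{7041 + L{\left(c{\left(-12,12 \right)} \right)}} = \frac{-46797 + 5927}{7041 + \frac{\left(\left(-1\right) \left(-12\right)\right)^{2}}{9}} = - \frac{40870}{7041 + \frac{12^{2}}{9}} = - \frac{40870}{7041 + \frac{1}{9} \cdot 144} = - \frac{40870}{7041 + 16} = - \frac{40870}{7057}$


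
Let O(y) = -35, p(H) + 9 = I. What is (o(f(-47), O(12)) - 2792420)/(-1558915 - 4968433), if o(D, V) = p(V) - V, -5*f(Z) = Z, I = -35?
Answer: 2792429/6527348 ≈ 0.42780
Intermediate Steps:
f(Z) = -Z/5
p(H) = -44 (p(H) = -9 - 35 = -44)
o(D, V) = -44 - V
(o(f(-47), O(12)) - 2792420)/(-1558915 - 4968433) = ((-44 - 1*(-35)) - 2792420)/(-1558915 - 4968433) = ((-44 + 35) - 2792420)/(-6527348) = (-9 - 2792420)*(-1/6527348) = -2792429*(-1/6527348) = 2792429/6527348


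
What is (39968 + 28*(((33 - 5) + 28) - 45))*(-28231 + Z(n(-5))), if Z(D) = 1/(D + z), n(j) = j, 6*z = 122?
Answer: -26151669974/23 ≈ -1.1370e+9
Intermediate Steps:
z = 61/3 (z = (1/6)*122 = 61/3 ≈ 20.333)
Z(D) = 1/(61/3 + D) (Z(D) = 1/(D + 61/3) = 1/(61/3 + D))
(39968 + 28*(((33 - 5) + 28) - 45))*(-28231 + Z(n(-5))) = (39968 + 28*(((33 - 5) + 28) - 45))*(-28231 + 3/(61 + 3*(-5))) = (39968 + 28*((28 + 28) - 45))*(-28231 + 3/(61 - 15)) = (39968 + 28*(56 - 45))*(-28231 + 3/46) = (39968 + 28*11)*(-28231 + 3*(1/46)) = (39968 + 308)*(-28231 + 3/46) = 40276*(-1298623/46) = -26151669974/23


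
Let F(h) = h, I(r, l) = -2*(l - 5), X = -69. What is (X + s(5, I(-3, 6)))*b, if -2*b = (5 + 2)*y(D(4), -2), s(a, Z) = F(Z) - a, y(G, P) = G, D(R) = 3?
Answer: 798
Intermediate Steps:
I(r, l) = 10 - 2*l (I(r, l) = -2*(-5 + l) = 10 - 2*l)
s(a, Z) = Z - a
b = -21/2 (b = -(5 + 2)*3/2 = -7*3/2 = -½*21 = -21/2 ≈ -10.500)
(X + s(5, I(-3, 6)))*b = (-69 + ((10 - 2*6) - 1*5))*(-21/2) = (-69 + ((10 - 12) - 5))*(-21/2) = (-69 + (-2 - 5))*(-21/2) = (-69 - 7)*(-21/2) = -76*(-21/2) = 798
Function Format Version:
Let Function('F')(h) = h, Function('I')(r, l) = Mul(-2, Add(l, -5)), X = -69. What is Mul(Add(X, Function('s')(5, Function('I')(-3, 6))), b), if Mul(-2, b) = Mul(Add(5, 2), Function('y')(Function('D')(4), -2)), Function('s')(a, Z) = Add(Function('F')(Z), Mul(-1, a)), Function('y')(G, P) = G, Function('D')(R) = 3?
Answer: 798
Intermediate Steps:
Function('I')(r, l) = Add(10, Mul(-2, l)) (Function('I')(r, l) = Mul(-2, Add(-5, l)) = Add(10, Mul(-2, l)))
Function('s')(a, Z) = Add(Z, Mul(-1, a))
b = Rational(-21, 2) (b = Mul(Rational(-1, 2), Mul(Add(5, 2), 3)) = Mul(Rational(-1, 2), Mul(7, 3)) = Mul(Rational(-1, 2), 21) = Rational(-21, 2) ≈ -10.500)
Mul(Add(X, Function('s')(5, Function('I')(-3, 6))), b) = Mul(Add(-69, Add(Add(10, Mul(-2, 6)), Mul(-1, 5))), Rational(-21, 2)) = Mul(Add(-69, Add(Add(10, -12), -5)), Rational(-21, 2)) = Mul(Add(-69, Add(-2, -5)), Rational(-21, 2)) = Mul(Add(-69, -7), Rational(-21, 2)) = Mul(-76, Rational(-21, 2)) = 798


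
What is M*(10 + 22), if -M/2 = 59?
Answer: -3776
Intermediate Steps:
M = -118 (M = -2*59 = -118)
M*(10 + 22) = -118*(10 + 22) = -118*32 = -3776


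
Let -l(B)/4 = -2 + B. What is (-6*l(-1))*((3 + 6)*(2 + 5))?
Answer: -4536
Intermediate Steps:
l(B) = 8 - 4*B (l(B) = -4*(-2 + B) = 8 - 4*B)
(-6*l(-1))*((3 + 6)*(2 + 5)) = (-6*(8 - 4*(-1)))*((3 + 6)*(2 + 5)) = (-6*(8 + 4))*(9*7) = -6*12*63 = -72*63 = -4536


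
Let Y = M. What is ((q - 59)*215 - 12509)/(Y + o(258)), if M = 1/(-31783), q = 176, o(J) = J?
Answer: 401927818/8200013 ≈ 49.016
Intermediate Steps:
M = -1/31783 ≈ -3.1463e-5
Y = -1/31783 ≈ -3.1463e-5
((q - 59)*215 - 12509)/(Y + o(258)) = ((176 - 59)*215 - 12509)/(-1/31783 + 258) = (117*215 - 12509)/(8200013/31783) = (25155 - 12509)*(31783/8200013) = 12646*(31783/8200013) = 401927818/8200013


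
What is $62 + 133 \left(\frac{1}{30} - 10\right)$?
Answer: $- \frac{37907}{30} \approx -1263.6$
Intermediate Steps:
$62 + 133 \left(\frac{1}{30} - 10\right) = 62 + 133 \left(- \frac{299}{30}\right) = 62 - \frac{39767}{30} = - \frac{37907}{30}$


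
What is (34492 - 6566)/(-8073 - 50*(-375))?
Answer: 27926/10677 ≈ 2.6155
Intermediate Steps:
(34492 - 6566)/(-8073 - 50*(-375)) = 27926/(-8073 + 18750) = 27926/10677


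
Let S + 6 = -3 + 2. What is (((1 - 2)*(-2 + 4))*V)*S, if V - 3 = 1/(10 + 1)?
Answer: 476/11 ≈ 43.273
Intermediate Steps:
S = -7 (S = -6 + (-3 + 2) = -6 - 1 = -7)
V = 34/11 (V = 3 + 1/(10 + 1) = 3 + 1/11 = 34/11 ≈ 3.0909)
(((1 - 2)*(-2 + 4))*V)*S = (((1 - 2)*(-2 + 4))*(34/11))*(-7) = (-1*2*(34/11))*(-7) = -2*34/11*(-7) = -68/11*(-7) = 476/11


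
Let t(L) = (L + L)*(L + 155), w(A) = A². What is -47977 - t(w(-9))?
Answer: -86209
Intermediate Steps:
t(L) = 2*L*(155 + L) (t(L) = (2*L)*(155 + L) = 2*L*(155 + L))
-47977 - t(w(-9)) = -47977 - 2*(-9)²*(155 + (-9)²) = -47977 - 2*81*(155 + 81) = -47977 - 2*81*236 = -47977 - 1*38232 = -47977 - 38232 = -86209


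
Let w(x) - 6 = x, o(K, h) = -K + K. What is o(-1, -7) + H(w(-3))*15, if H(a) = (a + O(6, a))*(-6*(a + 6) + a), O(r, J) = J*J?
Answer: -9180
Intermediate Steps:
O(r, J) = J²
o(K, h) = 0
w(x) = 6 + x
H(a) = (-36 - 5*a)*(a + a²) (H(a) = (a + a²)*(-6*(a + 6) + a) = (a + a²)*(-6*(6 + a) + a) = (a + a²)*((-36 - 6*a) + a) = (a + a²)*(-36 - 5*a) = (-36 - 5*a)*(a + a²))
o(-1, -7) + H(w(-3))*15 = 0 + ((6 - 3)*(-36 - 41*(6 - 3) - 5*(6 - 3)²))*15 = 0 + (3*(-36 - 41*3 - 5*3²))*15 = 0 + (3*(-36 - 123 - 5*9))*15 = 0 + (3*(-36 - 123 - 45))*15 = 0 + (3*(-204))*15 = 0 - 612*15 = 0 - 9180 = -9180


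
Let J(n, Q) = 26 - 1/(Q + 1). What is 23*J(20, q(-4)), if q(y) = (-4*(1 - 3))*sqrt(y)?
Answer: 153663/257 + 368*I/257 ≈ 597.91 + 1.4319*I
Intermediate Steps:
q(y) = 8*sqrt(y) (q(y) = (-4*(-2))*sqrt(y) = 8*sqrt(y))
J(n, Q) = 26 - 1/(1 + Q)
23*J(20, q(-4)) = 23*((25 + 26*(8*sqrt(-4)))/(1 + 8*sqrt(-4))) = 23*((25 + 26*(8*(2*I)))/(1 + 8*(2*I))) = 23*((25 + 26*(16*I))/(1 + 16*I)) = 23*(((1 - 16*I)/257)*(25 + 416*I)) = 23*((1 - 16*I)*(25 + 416*I)/257) = 23*(1 - 16*I)*(25 + 416*I)/257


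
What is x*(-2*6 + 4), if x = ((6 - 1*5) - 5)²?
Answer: -128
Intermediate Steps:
x = 16 (x = ((6 - 5) - 5)² = (1 - 5)² = (-4)² = 16)
x*(-2*6 + 4) = 16*(-2*6 + 4) = 16*(-12 + 4) = 16*(-8) = -128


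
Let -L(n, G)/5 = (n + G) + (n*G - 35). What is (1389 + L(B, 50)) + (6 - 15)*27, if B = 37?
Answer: -8364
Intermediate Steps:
L(n, G) = 175 - 5*G - 5*n - 5*G*n (L(n, G) = -5*((n + G) + (n*G - 35)) = -5*((G + n) + (G*n - 35)) = -5*((G + n) + (-35 + G*n)) = -5*(-35 + G + n + G*n) = 175 - 5*G - 5*n - 5*G*n)
(1389 + L(B, 50)) + (6 - 15)*27 = (1389 + (175 - 5*50 - 5*37 - 5*50*37)) + (6 - 15)*27 = (1389 + (175 - 250 - 185 - 9250)) - 9*27 = (1389 - 9510) - 243 = -8121 - 243 = -8364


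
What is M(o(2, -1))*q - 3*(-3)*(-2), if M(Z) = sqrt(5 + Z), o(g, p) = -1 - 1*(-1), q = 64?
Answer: -18 + 64*sqrt(5) ≈ 125.11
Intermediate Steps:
o(g, p) = 0 (o(g, p) = -1 + 1 = 0)
M(o(2, -1))*q - 3*(-3)*(-2) = sqrt(5 + 0)*64 - 3*(-3)*(-2) = sqrt(5)*64 + 9*(-2) = 64*sqrt(5) - 18 = -18 + 64*sqrt(5)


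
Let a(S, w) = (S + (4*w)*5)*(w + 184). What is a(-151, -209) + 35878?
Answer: 144153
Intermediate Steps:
a(S, w) = (184 + w)*(S + 20*w) (a(S, w) = (S + 20*w)*(184 + w) = (184 + w)*(S + 20*w))
a(-151, -209) + 35878 = (20*(-209)² + 184*(-151) + 3680*(-209) - 151*(-209)) + 35878 = (20*43681 - 27784 - 769120 + 31559) + 35878 = (873620 - 27784 - 769120 + 31559) + 35878 = 108275 + 35878 = 144153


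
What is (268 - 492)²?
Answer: 50176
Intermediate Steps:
(268 - 492)² = (-224)² = 50176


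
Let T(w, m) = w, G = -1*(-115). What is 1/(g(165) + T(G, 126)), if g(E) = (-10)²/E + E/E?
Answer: 33/3848 ≈ 0.0085759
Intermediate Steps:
G = 115
g(E) = 1 + 100/E (g(E) = 100/E + 1 = 1 + 100/E)
1/(g(165) + T(G, 126)) = 1/((100 + 165)/165 + 115) = 1/((1/165)*265 + 115) = 1/(53/33 + 115) = 1/(3848/33) = 33/3848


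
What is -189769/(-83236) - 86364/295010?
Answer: 24397579393/12277726180 ≈ 1.9871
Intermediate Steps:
-189769/(-83236) - 86364/295010 = -189769*(-1/83236) - 86364*1/295010 = 189769/83236 - 43182/147505 = 24397579393/12277726180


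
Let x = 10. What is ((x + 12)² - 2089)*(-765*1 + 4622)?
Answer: -6190485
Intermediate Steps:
((x + 12)² - 2089)*(-765*1 + 4622) = ((10 + 12)² - 2089)*(-765*1 + 4622) = (22² - 2089)*(-765 + 4622) = (484 - 2089)*3857 = -1605*3857 = -6190485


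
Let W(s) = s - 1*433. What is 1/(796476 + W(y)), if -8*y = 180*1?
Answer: 2/1592041 ≈ 1.2562e-6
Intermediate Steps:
y = -45/2 ≈ -22.500
W(s) = -433 + s (W(s) = s - 433 = -433 + s)
1/(796476 + W(y)) = 1/(796476 + (-433 - 45/2)) = 1/(796476 - 911/2) = 1/(1592041/2) = 2/1592041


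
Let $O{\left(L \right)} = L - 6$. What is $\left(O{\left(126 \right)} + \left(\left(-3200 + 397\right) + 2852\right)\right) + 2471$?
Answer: $2640$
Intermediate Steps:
$O{\left(L \right)} = -6 + L$
$\left(O{\left(126 \right)} + \left(\left(-3200 + 397\right) + 2852\right)\right) + 2471 = \left(\left(-6 + 126\right) + \left(\left(-3200 + 397\right) + 2852\right)\right) + 2471 = \left(120 + \left(-2803 + 2852\right)\right) + 2471 = \left(120 + 49\right) + 2471 = 169 + 2471 = 2640$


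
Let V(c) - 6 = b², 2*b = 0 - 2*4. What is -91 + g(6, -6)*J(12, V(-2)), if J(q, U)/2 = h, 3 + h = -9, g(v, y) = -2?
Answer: -43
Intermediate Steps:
h = -12 (h = -3 - 9 = -12)
b = -4 (b = (0 - 2*4)/2 = (0 - 8)/2 = (½)*(-8) = -4)
V(c) = 22 (V(c) = 6 + (-4)² = 6 + 16 = 22)
J(q, U) = -24 (J(q, U) = 2*(-12) = -24)
-91 + g(6, -6)*J(12, V(-2)) = -91 - 2*(-24) = -91 + 48 = -43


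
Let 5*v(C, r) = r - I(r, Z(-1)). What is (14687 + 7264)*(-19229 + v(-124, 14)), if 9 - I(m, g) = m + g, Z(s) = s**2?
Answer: -422007975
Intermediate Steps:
I(m, g) = 9 - g - m (I(m, g) = 9 - (m + g) = 9 - (g + m) = 9 + (-g - m) = 9 - g - m)
v(C, r) = -8/5 + 2*r/5 (v(C, r) = (r - (9 - 1*(-1)**2 - r))/5 = (r - (9 - 1*1 - r))/5 = (r - (9 - 1 - r))/5 = (r - (8 - r))/5 = (r + (-8 + r))/5 = (-8 + 2*r)/5 = -8/5 + 2*r/5)
(14687 + 7264)*(-19229 + v(-124, 14)) = (14687 + 7264)*(-19229 + (-8/5 + (2/5)*14)) = 21951*(-19229 + (-8/5 + 28/5)) = 21951*(-19229 + 4) = 21951*(-19225) = -422007975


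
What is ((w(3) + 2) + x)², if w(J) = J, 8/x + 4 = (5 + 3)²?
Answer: 5929/225 ≈ 26.351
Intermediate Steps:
x = 2/15 (x = 8/(-4 + (5 + 3)²) = 8/(-4 + 8²) = 8/(-4 + 64) = 8/60 = 8*(1/60) = 2/15 ≈ 0.13333)
((w(3) + 2) + x)² = ((3 + 2) + 2/15)² = (5 + 2/15)² = (77/15)² = 5929/225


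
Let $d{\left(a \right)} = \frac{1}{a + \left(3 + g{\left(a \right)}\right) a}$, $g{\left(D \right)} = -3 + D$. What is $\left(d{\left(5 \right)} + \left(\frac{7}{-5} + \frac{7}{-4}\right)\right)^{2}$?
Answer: $\frac{34969}{3600} \approx 9.7136$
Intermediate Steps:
$d{\left(a \right)} = \frac{1}{a + a^{2}}$ ($d{\left(a \right)} = \frac{1}{a + \left(3 + \left(-3 + a\right)\right) a} = \frac{1}{a + a a} = \frac{1}{a + a^{2}}$)
$\left(d{\left(5 \right)} + \left(\frac{7}{-5} + \frac{7}{-4}\right)\right)^{2} = \left(\frac{1}{5 \left(1 + 5\right)} + \left(\frac{7}{-5} + \frac{7}{-4}\right)\right)^{2} = \left(\frac{1}{5 \cdot 6} + \left(7 \left(- \frac{1}{5}\right) + 7 \left(- \frac{1}{4}\right)\right)\right)^{2} = \left(\frac{1}{5} \cdot \frac{1}{6} - \frac{63}{20}\right)^{2} = \left(\frac{1}{30} - \frac{63}{20}\right)^{2} = \left(- \frac{187}{60}\right)^{2} = \frac{34969}{3600}$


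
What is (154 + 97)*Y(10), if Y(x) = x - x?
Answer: 0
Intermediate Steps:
Y(x) = 0
(154 + 97)*Y(10) = (154 + 97)*0 = 251*0 = 0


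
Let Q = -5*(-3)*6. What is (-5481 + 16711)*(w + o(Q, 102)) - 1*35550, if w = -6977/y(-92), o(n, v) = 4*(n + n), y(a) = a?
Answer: 409478155/46 ≈ 8.9017e+6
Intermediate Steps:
Q = 90 (Q = 15*6 = 90)
o(n, v) = 8*n (o(n, v) = 4*(2*n) = 8*n)
w = 6977/92 (w = -6977/(-92) = -6977*(-1/92) = 6977/92 ≈ 75.837)
(-5481 + 16711)*(w + o(Q, 102)) - 1*35550 = (-5481 + 16711)*(6977/92 + 8*90) - 1*35550 = 11230*(6977/92 + 720) - 35550 = 11230*(73217/92) - 35550 = 411113455/46 - 35550 = 409478155/46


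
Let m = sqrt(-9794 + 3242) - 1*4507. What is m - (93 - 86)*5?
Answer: -4542 + 6*I*sqrt(182) ≈ -4542.0 + 80.944*I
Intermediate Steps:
m = -4507 + 6*I*sqrt(182) (m = sqrt(-6552) - 4507 = 6*I*sqrt(182) - 4507 = -4507 + 6*I*sqrt(182) ≈ -4507.0 + 80.944*I)
m - (93 - 86)*5 = (-4507 + 6*I*sqrt(182)) - (93 - 86)*5 = (-4507 + 6*I*sqrt(182)) - 7*5 = (-4507 + 6*I*sqrt(182)) - 1*35 = (-4507 + 6*I*sqrt(182)) - 35 = -4542 + 6*I*sqrt(182)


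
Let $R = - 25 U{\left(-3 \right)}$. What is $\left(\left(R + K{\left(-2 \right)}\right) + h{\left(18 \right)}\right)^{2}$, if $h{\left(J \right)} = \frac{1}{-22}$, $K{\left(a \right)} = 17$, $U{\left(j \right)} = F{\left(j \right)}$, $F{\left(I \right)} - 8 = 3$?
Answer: $\frac{32228329}{484} \approx 66588.0$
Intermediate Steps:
$F{\left(I \right)} = 11$ ($F{\left(I \right)} = 8 + 3 = 11$)
$U{\left(j \right)} = 11$
$h{\left(J \right)} = - \frac{1}{22}$
$R = -275$ ($R = \left(-25\right) 11 = -275$)
$\left(\left(R + K{\left(-2 \right)}\right) + h{\left(18 \right)}\right)^{2} = \left(\left(-275 + 17\right) - \frac{1}{22}\right)^{2} = \left(-258 - \frac{1}{22}\right)^{2} = \left(- \frac{5677}{22}\right)^{2} = \frac{32228329}{484}$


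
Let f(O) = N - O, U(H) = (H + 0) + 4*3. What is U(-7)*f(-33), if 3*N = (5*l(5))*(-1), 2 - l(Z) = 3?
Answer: 520/3 ≈ 173.33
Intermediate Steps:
l(Z) = -1 (l(Z) = 2 - 1*3 = 2 - 3 = -1)
U(H) = 12 + H (U(H) = H + 12 = 12 + H)
N = 5/3 (N = ((5*(-1))*(-1))/3 = (-5*(-1))/3 = (⅓)*5 = 5/3 ≈ 1.6667)
f(O) = 5/3 - O
U(-7)*f(-33) = (12 - 7)*(5/3 - 1*(-33)) = 5*(5/3 + 33) = 5*(104/3) = 520/3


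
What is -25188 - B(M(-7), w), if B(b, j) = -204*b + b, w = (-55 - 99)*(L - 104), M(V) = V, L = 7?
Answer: -26609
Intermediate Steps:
w = 14938 (w = (-55 - 99)*(7 - 104) = -154*(-97) = 14938)
B(b, j) = -203*b
-25188 - B(M(-7), w) = -25188 - (-203)*(-7) = -25188 - 1*1421 = -25188 - 1421 = -26609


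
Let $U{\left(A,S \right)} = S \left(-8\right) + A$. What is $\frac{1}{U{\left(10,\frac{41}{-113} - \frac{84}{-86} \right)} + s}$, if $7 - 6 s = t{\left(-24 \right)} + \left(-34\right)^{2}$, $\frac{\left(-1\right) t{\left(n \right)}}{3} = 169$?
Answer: $- \frac{4859}{495187} \approx -0.0098125$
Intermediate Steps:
$t{\left(n \right)} = -507$ ($t{\left(n \right)} = \left(-3\right) 169 = -507$)
$s = -107$ ($s = \frac{7}{6} - \frac{-507 + \left(-34\right)^{2}}{6} = \frac{7}{6} - \frac{-507 + 1156}{6} = \frac{7}{6} - \frac{649}{6} = -107$)
$U{\left(A,S \right)} = A - 8 S$ ($U{\left(A,S \right)} = - 8 S + A = A - 8 S$)
$\frac{1}{U{\left(10,\frac{41}{-113} - \frac{84}{-86} \right)} + s} = \frac{1}{\left(10 - 8 \left(\frac{41}{-113} - \frac{84}{-86}\right)\right) - 107} = \frac{1}{\left(10 - 8 \left(41 \left(- \frac{1}{113}\right) - - \frac{42}{43}\right)\right) - 107} = \frac{1}{\left(10 - 8 \left(- \frac{41}{113} + \frac{42}{43}\right)\right) - 107} = \frac{1}{\left(10 - \frac{23864}{4859}\right) - 107} = \frac{1}{\frac{24726}{4859} - 107} = \frac{1}{- \frac{495187}{4859}} = - \frac{4859}{495187}$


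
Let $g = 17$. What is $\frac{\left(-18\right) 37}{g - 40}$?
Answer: $\frac{666}{23} \approx 28.957$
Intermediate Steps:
$\frac{\left(-18\right) 37}{g - 40} = \frac{\left(-18\right) 37}{17 - 40} = - \frac{666}{-23} = \left(-666\right) \left(- \frac{1}{23}\right) = \frac{666}{23}$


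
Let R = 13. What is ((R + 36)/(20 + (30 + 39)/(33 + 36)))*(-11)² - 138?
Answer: 433/3 ≈ 144.33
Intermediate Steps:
((R + 36)/(20 + (30 + 39)/(33 + 36)))*(-11)² - 138 = ((13 + 36)/(20 + (30 + 39)/(33 + 36)))*(-11)² - 138 = (49/(20 + 69/69))*121 - 138 = (49/(20 + 69*(1/69)))*121 - 138 = (49/(20 + 1))*121 - 138 = (49/21)*121 - 138 = (49*(1/21))*121 - 138 = (7/3)*121 - 138 = 847/3 - 138 = 433/3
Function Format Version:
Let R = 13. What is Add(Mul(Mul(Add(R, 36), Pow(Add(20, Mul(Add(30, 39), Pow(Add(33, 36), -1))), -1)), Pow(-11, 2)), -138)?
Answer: Rational(433, 3) ≈ 144.33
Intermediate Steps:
Add(Mul(Mul(Add(R, 36), Pow(Add(20, Mul(Add(30, 39), Pow(Add(33, 36), -1))), -1)), Pow(-11, 2)), -138) = Add(Mul(Mul(Add(13, 36), Pow(Add(20, Mul(Add(30, 39), Pow(Add(33, 36), -1))), -1)), Pow(-11, 2)), -138) = Add(Mul(Mul(49, Pow(Add(20, Mul(69, Pow(69, -1))), -1)), 121), -138) = Add(Mul(Mul(49, Pow(Add(20, Mul(69, Rational(1, 69))), -1)), 121), -138) = Add(Mul(Mul(49, Pow(Add(20, 1), -1)), 121), -138) = Add(Mul(Mul(49, Pow(21, -1)), 121), -138) = Add(Mul(Mul(49, Rational(1, 21)), 121), -138) = Add(Mul(Rational(7, 3), 121), -138) = Add(Rational(847, 3), -138) = Rational(433, 3)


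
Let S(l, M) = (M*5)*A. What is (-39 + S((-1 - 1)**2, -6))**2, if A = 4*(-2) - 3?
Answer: 84681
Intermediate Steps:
A = -11 (A = -8 - 3 = -11)
S(l, M) = -55*M (S(l, M) = (M*5)*(-11) = (5*M)*(-11) = -55*M)
(-39 + S((-1 - 1)**2, -6))**2 = (-39 - 55*(-6))**2 = (-39 + 330)**2 = 291**2 = 84681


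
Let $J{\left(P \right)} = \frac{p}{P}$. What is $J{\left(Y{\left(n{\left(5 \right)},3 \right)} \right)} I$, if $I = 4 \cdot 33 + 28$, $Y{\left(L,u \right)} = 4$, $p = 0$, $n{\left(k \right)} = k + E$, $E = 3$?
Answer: $0$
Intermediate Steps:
$n{\left(k \right)} = 3 + k$ ($n{\left(k \right)} = k + 3 = 3 + k$)
$J{\left(P \right)} = 0$ ($J{\left(P \right)} = \frac{0}{P} = 0$)
$I = 160$ ($I = 132 + 28 = 160$)
$J{\left(Y{\left(n{\left(5 \right)},3 \right)} \right)} I = 0 \cdot 160 = 0$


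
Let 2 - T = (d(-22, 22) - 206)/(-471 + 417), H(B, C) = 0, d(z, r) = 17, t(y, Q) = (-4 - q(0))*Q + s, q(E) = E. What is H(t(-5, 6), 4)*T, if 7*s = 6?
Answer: 0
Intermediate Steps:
s = 6/7 (s = (1/7)*6 = 6/7 ≈ 0.85714)
t(y, Q) = 6/7 - 4*Q (t(y, Q) = (-4 - 1*0)*Q + 6/7 = (-4 + 0)*Q + 6/7 = -4*Q + 6/7 = 6/7 - 4*Q)
T = -3/2 (T = 2 - (17 - 206)/(-471 + 417) = 2 - (-189)/(-54) = 2 - (-189)*(-1)/54 = 2 - 1*7/2 = 2 - 7/2 = -3/2 ≈ -1.5000)
H(t(-5, 6), 4)*T = 0*(-3/2) = 0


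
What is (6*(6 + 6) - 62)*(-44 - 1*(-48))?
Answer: 40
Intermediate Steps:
(6*(6 + 6) - 62)*(-44 - 1*(-48)) = (6*12 - 62)*(-44 + 48) = (72 - 62)*4 = 10*4 = 40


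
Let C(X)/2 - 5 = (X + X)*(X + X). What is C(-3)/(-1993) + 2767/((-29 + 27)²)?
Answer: 5514303/7972 ≈ 691.71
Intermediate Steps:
C(X) = 10 + 8*X² (C(X) = 10 + 2*((X + X)*(X + X)) = 10 + 2*((2*X)*(2*X)) = 10 + 2*(4*X²) = 10 + 8*X²)
C(-3)/(-1993) + 2767/((-29 + 27)²) = (10 + 8*(-3)²)/(-1993) + 2767/((-29 + 27)²) = (10 + 8*9)*(-1/1993) + 2767/((-2)²) = (10 + 72)*(-1/1993) + 2767/4 = 82*(-1/1993) + 2767*(¼) = -82/1993 + 2767/4 = 5514303/7972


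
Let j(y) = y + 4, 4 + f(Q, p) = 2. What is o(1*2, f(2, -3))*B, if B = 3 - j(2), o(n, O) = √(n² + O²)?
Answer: -6*√2 ≈ -8.4853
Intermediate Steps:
f(Q, p) = -2 (f(Q, p) = -4 + 2 = -2)
o(n, O) = √(O² + n²)
j(y) = 4 + y
B = -3 (B = 3 - (4 + 2) = 3 - 1*6 = 3 - 6 = -3)
o(1*2, f(2, -3))*B = √((-2)² + (1*2)²)*(-3) = √(4 + 2²)*(-3) = √(4 + 4)*(-3) = √8*(-3) = (2*√2)*(-3) = -6*√2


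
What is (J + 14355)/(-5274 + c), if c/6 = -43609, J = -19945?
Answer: 2795/133464 ≈ 0.020942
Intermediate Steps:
c = -261654 (c = 6*(-43609) = -261654)
(J + 14355)/(-5274 + c) = (-19945 + 14355)/(-5274 - 261654) = -5590/(-266928) = -5590*(-1/266928) = 2795/133464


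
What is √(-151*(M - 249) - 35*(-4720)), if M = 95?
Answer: 7*√3846 ≈ 434.11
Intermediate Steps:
√(-151*(M - 249) - 35*(-4720)) = √(-151*(95 - 249) - 35*(-4720)) = √(-151*(-154) + 165200) = √(23254 + 165200) = √188454 = 7*√3846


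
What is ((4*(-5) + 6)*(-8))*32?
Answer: 3584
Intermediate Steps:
((4*(-5) + 6)*(-8))*32 = ((-20 + 6)*(-8))*32 = -14*(-8)*32 = 112*32 = 3584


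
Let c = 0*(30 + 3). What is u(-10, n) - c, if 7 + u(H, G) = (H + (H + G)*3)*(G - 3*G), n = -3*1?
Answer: -301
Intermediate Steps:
n = -3
c = 0 (c = 0*33 = 0)
u(H, G) = -7 - 2*G*(3*G + 4*H) (u(H, G) = -7 + (H + (H + G)*3)*(G - 3*G) = -7 + (H + (G + H)*3)*(-2*G) = -7 + (H + (3*G + 3*H))*(-2*G) = -7 + (3*G + 4*H)*(-2*G) = -7 - 2*G*(3*G + 4*H))
u(-10, n) - c = (-7 - 6*(-3)² - 8*(-3)*(-10)) - 1*0 = (-7 - 6*9 - 240) + 0 = (-7 - 54 - 240) + 0 = -301 + 0 = -301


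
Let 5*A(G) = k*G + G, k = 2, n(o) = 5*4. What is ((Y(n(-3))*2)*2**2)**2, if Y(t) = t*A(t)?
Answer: 3686400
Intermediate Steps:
n(o) = 20
A(G) = 3*G/5 (A(G) = (2*G + G)/5 = (3*G)/5 = 3*G/5)
Y(t) = 3*t**2/5 (Y(t) = t*(3*t/5) = 3*t**2/5)
((Y(n(-3))*2)*2**2)**2 = ((((3/5)*20**2)*2)*2**2)**2 = ((((3/5)*400)*2)*4)**2 = ((240*2)*4)**2 = (480*4)**2 = 1920**2 = 3686400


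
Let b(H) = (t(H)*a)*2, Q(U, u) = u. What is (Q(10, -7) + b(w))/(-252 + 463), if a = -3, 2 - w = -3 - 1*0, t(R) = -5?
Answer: 23/211 ≈ 0.10900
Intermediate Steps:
w = 5 (w = 2 - (-3 - 1*0) = 2 - (-3 + 0) = 2 - 1*(-3) = 2 + 3 = 5)
b(H) = 30 (b(H) = -5*(-3)*2 = 15*2 = 30)
(Q(10, -7) + b(w))/(-252 + 463) = (-7 + 30)/(-252 + 463) = 23/211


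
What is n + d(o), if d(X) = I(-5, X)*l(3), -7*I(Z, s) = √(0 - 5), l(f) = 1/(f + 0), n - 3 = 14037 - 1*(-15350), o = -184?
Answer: 29390 - I*√5/21 ≈ 29390.0 - 0.10648*I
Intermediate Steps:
n = 29390 (n = 3 + (14037 - 1*(-15350)) = 3 + (14037 + 15350) = 3 + 29387 = 29390)
l(f) = 1/f
I(Z, s) = -I*√5/7 (I(Z, s) = -√(0 - 5)/7 = -I*√5/7)
d(X) = -I*√5/21 (d(X) = -I*√5/7/3 = -I*√5/7*(⅓) = -I*√5/21)
n + d(o) = 29390 - I*√5/21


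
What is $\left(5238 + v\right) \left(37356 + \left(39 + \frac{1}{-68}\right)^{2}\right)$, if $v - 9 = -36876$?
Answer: $- \frac{5685690558405}{4624} \approx -1.2296 \cdot 10^{9}$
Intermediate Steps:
$v = -36867$ ($v = 9 - 36876 = -36867$)
$\left(5238 + v\right) \left(37356 + \left(39 + \frac{1}{-68}\right)^{2}\right) = \left(5238 - 36867\right) \left(37356 + \left(39 + \frac{1}{-68}\right)^{2}\right) = - 31629 \left(37356 + \left(39 - \frac{1}{68}\right)^{2}\right) = - 31629 \left(37356 + \left(\frac{2651}{68}\right)^{2}\right) = - 31629 \left(37356 + \frac{7027801}{4624}\right) = \left(-31629\right) \frac{179761945}{4624} = - \frac{5685690558405}{4624}$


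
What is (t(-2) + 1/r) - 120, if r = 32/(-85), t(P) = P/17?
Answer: -66789/544 ≈ -122.77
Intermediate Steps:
t(P) = P/17 (t(P) = P*(1/17) = P/17)
r = -32/85 (r = 32*(-1/85) = -32/85 ≈ -0.37647)
(t(-2) + 1/r) - 120 = ((1/17)*(-2) + 1/(-32/85)) - 120 = (-2/17 - 85/32) - 120 = -1509/544 - 120 = -66789/544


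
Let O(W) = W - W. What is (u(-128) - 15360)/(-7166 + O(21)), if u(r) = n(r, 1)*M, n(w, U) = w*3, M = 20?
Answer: 11520/3583 ≈ 3.2152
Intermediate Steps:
O(W) = 0
n(w, U) = 3*w
u(r) = 60*r (u(r) = (3*r)*20 = 60*r)
(u(-128) - 15360)/(-7166 + O(21)) = (60*(-128) - 15360)/(-7166 + 0) = (-7680 - 15360)/(-7166) = -23040*(-1/7166) = 11520/3583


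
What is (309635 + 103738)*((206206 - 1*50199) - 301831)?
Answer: -60279704352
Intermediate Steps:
(309635 + 103738)*((206206 - 1*50199) - 301831) = 413373*((206206 - 50199) - 301831) = 413373*(156007 - 301831) = 413373*(-145824) = -60279704352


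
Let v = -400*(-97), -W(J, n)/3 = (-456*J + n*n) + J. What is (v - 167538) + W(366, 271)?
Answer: 150529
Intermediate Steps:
W(J, n) = -3*n² + 1365*J (W(J, n) = -3*((-456*J + n*n) + J) = -3*((-456*J + n²) + J) = -3*((n² - 456*J) + J) = -3*(n² - 455*J) = -3*n² + 1365*J)
v = 38800
(v - 167538) + W(366, 271) = (38800 - 167538) + (-3*271² + 1365*366) = -128738 + (-3*73441 + 499590) = -128738 + (-220323 + 499590) = -128738 + 279267 = 150529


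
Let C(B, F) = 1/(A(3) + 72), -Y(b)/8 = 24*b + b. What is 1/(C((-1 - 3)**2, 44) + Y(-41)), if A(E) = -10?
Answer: 62/508401 ≈ 0.00012195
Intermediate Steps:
Y(b) = -200*b (Y(b) = -8*(24*b + b) = -200*b)
C(B, F) = 1/62 (C(B, F) = 1/(-10 + 72) = 1/62)
1/(C((-1 - 3)**2, 44) + Y(-41)) = 1/(1/62 - 200*(-41)) = 1/(1/62 + 8200) = 1/(508401/62) = 62/508401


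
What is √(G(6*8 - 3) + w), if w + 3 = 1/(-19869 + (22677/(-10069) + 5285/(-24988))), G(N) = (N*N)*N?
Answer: √2277815967927642950480736807334/4999743161009 ≈ 301.86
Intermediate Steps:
G(N) = N³ (G(N) = N²*N = N³)
w = -14999481087199/4999743161009 (w = -3 + 1/(-19869 + (22677/(-10069) + 5285/(-24988))) = -3 + 1/(-19869 + (22677*(-1/10069) + 5285*(-1/24988))) = -3 + 1/(-19869 + (-22677/10069 - 5285/24988)) = -3 + 1/(-19869 - 619867541/251604172) = -3 + 1/(-4999743161009/251604172) = -3 - 251604172/4999743161009 = -14999481087199/4999743161009 ≈ -3.0000)
√(G(6*8 - 3) + w) = √((6*8 - 3)³ - 14999481087199/4999743161009) = √((48 - 3)³ - 14999481087199/4999743161009) = √(45³ - 14999481087199/4999743161009) = √(91125 - 14999481087199/4999743161009) = √(455586596065857926/4999743161009) = √2277815967927642950480736807334/4999743161009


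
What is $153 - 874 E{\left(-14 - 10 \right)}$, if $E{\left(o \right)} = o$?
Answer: $21129$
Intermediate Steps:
$153 - 874 E{\left(-14 - 10 \right)} = 153 - 874 \left(-14 - 10\right) = 153 - -20976 = 153 + 20976 = 21129$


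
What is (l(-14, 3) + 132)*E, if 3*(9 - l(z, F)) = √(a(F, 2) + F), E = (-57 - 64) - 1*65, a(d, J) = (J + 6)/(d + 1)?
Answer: -26226 + 62*√5 ≈ -26087.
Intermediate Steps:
a(d, J) = (6 + J)/(1 + d)
E = -186 (E = -121 - 65 = -186)
l(z, F) = 9 - √(F + 8/(1 + F))/3 (l(z, F) = 9 - √((6 + 2)/(1 + F) + F)/3 = 9 - √(8/(1 + F) + F)/3 = 9 - √(F + 8/(1 + F))/3)
(l(-14, 3) + 132)*E = ((9 - √(8 + 3*(1 + 3))/√(1 + 3)/3) + 132)*(-186) = ((9 - √(8 + 3*4)/2/3) + 132)*(-186) = ((9 - √(8 + 12)/2/3) + 132)*(-186) = ((9 - √5/3) + 132)*(-186) = (141 - √5/3)*(-186) = -26226 + 62*√5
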